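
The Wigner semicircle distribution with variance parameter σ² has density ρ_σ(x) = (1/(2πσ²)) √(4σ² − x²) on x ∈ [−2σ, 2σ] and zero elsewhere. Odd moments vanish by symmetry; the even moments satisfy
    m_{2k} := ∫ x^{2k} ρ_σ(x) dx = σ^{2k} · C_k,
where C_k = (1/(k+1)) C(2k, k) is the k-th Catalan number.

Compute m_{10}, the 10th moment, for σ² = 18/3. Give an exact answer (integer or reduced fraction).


By the scaled semicircle moment identity, m_{2k} = σ^{2k} · C_k with k = 5.
C_5 = (1/(k+1)) · C(2k, k) = (1/6) · C(10, 5) = (1/6) · 252 = 42.
σ^{2k} = (σ²)^k = (18/3)^5 = 7776.

Therefore m_{10} = σ^{10} · C_5 = 7776 · 42 = 326592.


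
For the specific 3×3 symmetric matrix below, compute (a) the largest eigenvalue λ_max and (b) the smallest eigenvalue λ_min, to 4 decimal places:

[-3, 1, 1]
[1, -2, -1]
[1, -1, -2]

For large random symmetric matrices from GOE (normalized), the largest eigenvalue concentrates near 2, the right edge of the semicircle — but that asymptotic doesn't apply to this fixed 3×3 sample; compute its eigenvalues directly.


Since M is real symmetric, all three eigenvalues are real; they are the roots of det(λI − M) = λ³ − (tr M) λ² + s λ − det M, where s is the sum of the principal 2×2 minors.
tr M = -3 + (-2) + (-2) = -7.
s = ((-3)·(-2) − 1²) + ((-3)·(-2) − 1²) + ((-2)·(-2) − (-1)²) = 5 + 5 + 3 = 13.
det M (expand along row 1) = (-3)·3 − 1·(-1) + 1·1 = -7.
Characteristic polynomial: λ³ + 7λ² + 13λ + 7 = 0.
Substitute λ = y + (tr M)/3 = y − 2.333333 to remove the quadratic term: y³ + p·y + q = 0 with p = s − (tr M)²/3 = -3.333333 and q = −2(tr M)³/27 + (tr M)·s/3 − det M = 2.074074.
Three real roots ⇒ use the trigonometric (Viète) form: r = 2√(−p/3) = 2.108185, φ = arccos(3q/(p·r)) = arccos(-0.885438) = 2.658231 rad.
y_k = r·cos(φ/3 − 2πk/3) for k = 0, 1, 2 gives y = 1.333333, 0.747547, -2.080880.
λ_k = y_k − 2.333333 gives λ = -1.0000, -1.5858, -4.4142 (check: the sum is -7.0000 = tr M).

Hence λ_max = -1.0000 and λ_min = -4.4142.


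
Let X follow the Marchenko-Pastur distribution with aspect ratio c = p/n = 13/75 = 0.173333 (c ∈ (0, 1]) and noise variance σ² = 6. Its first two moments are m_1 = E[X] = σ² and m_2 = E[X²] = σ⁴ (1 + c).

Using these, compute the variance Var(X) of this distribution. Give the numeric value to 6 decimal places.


m_1 = E[X] = σ² = 6, so m_1² = 36.
m_2 = E[X²] = σ⁴ (1 + c) = 36 · (1 + 0.173333) = 36 · 1.173333 = 42.240000.
(Note m_2 − m_1² simplifies to c · σ⁴ = 0.173333 · 36.)

Var(X) = m_2 − m_1² = 42.240000 − 36 = 6.240000.


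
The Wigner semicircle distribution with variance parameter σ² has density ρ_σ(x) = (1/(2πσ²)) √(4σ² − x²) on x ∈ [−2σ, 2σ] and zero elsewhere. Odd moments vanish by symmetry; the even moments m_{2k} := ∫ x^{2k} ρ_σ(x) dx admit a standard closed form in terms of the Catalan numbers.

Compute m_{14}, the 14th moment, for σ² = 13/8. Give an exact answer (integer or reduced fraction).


By the scaled semicircle moment identity, m_{2k} = σ^{2k} · C_k with k = 7.
C_7 = (1/(k+1)) · C(2k, k) = (1/8) · C(14, 7) = (1/8) · 3432 = 429.
σ^{2k} = (σ²)^k = (13/8)^7 = 62748517/2097152.

Therefore m_{14} = σ^{14} · C_7 = (62748517/2097152) · 429 = 26919113793/2097152.


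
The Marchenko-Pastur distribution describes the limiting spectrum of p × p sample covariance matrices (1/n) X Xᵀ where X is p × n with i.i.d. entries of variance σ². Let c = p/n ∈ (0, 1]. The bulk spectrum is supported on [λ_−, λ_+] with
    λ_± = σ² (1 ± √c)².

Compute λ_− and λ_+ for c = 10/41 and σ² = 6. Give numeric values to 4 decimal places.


c = 10/41 = 0.243902; √c = 0.493865.
λ_− = σ² (1 − √c)² = 6 · (1 − 0.493865)² = 6 · (0.506135)² = 1.537037.
λ_+ = σ² (1 + √c)² = 6 · (1 + 0.493865)² = 6 · (1.493865)² = 13.389792.

Rounded to 4 decimal places: λ_− ≈ 1.5370, λ_+ ≈ 13.3898.


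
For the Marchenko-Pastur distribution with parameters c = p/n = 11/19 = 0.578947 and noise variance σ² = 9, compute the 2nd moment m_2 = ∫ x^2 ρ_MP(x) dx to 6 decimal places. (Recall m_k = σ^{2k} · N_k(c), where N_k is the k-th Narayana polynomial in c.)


E[X²] = σ⁴ (1 + c) (second MP moment). With σ² = 9 (so σ⁴ = 81) and c = 11/19 = 0.578947: E[X²] = 81 · (1 + 0.578947) = 81 · 1.578947.

So E[X^2] = 127.894737.


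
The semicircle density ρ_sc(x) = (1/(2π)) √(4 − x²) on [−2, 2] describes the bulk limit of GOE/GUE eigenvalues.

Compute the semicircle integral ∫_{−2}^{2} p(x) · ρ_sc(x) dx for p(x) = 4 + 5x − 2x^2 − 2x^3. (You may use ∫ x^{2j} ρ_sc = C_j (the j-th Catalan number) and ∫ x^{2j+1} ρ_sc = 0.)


Write p(x) = Σ a_i x^i, split into monomials and integrate each against ρ_sc separately.
Using ∫ x^{2j} ρ_sc = C_j = (1/(j+1)) C(2j, j) (Catalan numbers) and ∫ x^{2j+1} ρ_sc = 0 (odd monomials vanish by symmetry):
  i = 0 (even): a_0 · C_{0} = 4 · 1 = 4
  i = 1 (odd): ∫ x^1 ρ_sc = 0 (vanishes)
  i = 2 (even): a_2 · C_{1} = -2 · 1 = -2
  i = 3 (odd): ∫ x^3 ρ_sc = 0 (vanishes)

Summing the contributions: ∫_{−2}^{2} p(x) ρ_sc(x) dx = 4 + (-2) = 2.


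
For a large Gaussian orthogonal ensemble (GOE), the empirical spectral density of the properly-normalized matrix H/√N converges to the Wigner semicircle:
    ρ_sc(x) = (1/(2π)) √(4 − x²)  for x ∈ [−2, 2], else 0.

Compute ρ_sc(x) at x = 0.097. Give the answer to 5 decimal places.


ρ_sc(x) = (1/(2π)) √(4 − x²). With x = 0.097:
  4 − x² = 4 − (0.097)² = 4 − 0.009409 = 3.990591.
  √(4 − x²) = 1.997646.
  1/(2π) = 0.159155.
  ρ_sc(0.097) = 0.159155 · 1.997646 = 0.317935.

Rounded to 5 decimal places: ρ_sc(0.097) ≈ 0.31794.


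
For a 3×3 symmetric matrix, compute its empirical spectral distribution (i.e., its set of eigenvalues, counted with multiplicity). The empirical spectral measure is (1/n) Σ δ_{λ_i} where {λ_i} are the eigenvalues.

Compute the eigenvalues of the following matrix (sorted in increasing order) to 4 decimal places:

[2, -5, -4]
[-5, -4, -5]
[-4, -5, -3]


Since M is real symmetric, all three eigenvalues are real; they are the roots of det(λI − M) = λ³ − (tr M) λ² + s λ − det M, where s is the sum of the principal 2×2 minors.
tr M = 2 + (-4) + (-3) = -5.
s = (2·(-4) − (-5)²) + (2·(-3) − (-4)²) + ((-4)·(-3) − (-5)²) = -33 + (-22) + (-13) = -68.
det M (expand along row 1) = 2·(-13) − (-5)·(-5) + (-4)·9 = -87.
Characteristic polynomial: λ³ + 5λ² − 68λ + 87 = 0.
Substitute λ = y + (tr M)/3 = y − 1.666667 to remove the quadratic term: y³ + p·y + q = 0 with p = s − (tr M)²/3 = -76.333333 and q = −2(tr M)³/27 + (tr M)·s/3 − det M = 209.592593.
Three real roots ⇒ use the trigonometric (Viète) form: r = 2√(−p/3) = 10.088497, φ = arccos(3q/(p·r)) = arccos(-0.816501) = 2.526120 rad.
y_k = r·cos(φ/3 − 2πk/3) for k = 0, 1, 2 gives y = 6.718358, 3.158572, -9.876930.
λ_k = y_k − 1.666667 gives λ = 5.0517, 1.4919, -11.5436 (check: the sum is -5.0000 = tr M).

Eigenvalues sorted in increasing order: [-11.5436, 1.4919, 5.0517].


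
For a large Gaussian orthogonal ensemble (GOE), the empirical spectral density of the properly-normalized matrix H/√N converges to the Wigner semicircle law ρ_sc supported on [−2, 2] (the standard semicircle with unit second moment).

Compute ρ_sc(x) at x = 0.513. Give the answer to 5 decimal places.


ρ_sc(x) = (1/(2π)) √(4 − x²). With x = 0.513:
  4 − x² = 4 − (0.513)² = 4 − 0.263169 = 3.736831.
  √(4 − x²) = 1.933088.
  1/(2π) = 0.159155.
  ρ_sc(0.513) = 0.159155 · 1.933088 = 0.307661.

Rounded to 5 decimal places: ρ_sc(0.513) ≈ 0.30766.


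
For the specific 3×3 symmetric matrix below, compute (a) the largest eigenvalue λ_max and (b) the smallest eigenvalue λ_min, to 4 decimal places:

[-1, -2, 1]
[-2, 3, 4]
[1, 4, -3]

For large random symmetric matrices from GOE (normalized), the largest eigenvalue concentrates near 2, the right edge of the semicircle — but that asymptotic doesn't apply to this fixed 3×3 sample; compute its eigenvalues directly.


Since M is real symmetric, all three eigenvalues are real; they are the roots of det(λI − M) = λ³ − (tr M) λ² + s λ − det M, where s is the sum of the principal 2×2 minors.
tr M = -1 + 3 + (-3) = -1.
s = ((-1)·3 − (-2)²) + ((-1)·(-3) − 1²) + (3·(-3) − 4²) = -7 + 2 + (-25) = -30.
det M (expand along row 1) = (-1)·(-25) − (-2)·2 + 1·(-11) = 18.
Characteristic polynomial: λ³ + λ² − 30λ − 18 = 0.
Substitute λ = y + (tr M)/3 = y − 0.333333 to remove the quadratic term: y³ + p·y + q = 0 with p = s − (tr M)²/3 = -30.333333 and q = −2(tr M)³/27 + (tr M)·s/3 − det M = -7.925926.
Three real roots ⇒ use the trigonometric (Viète) form: r = 2√(−p/3) = 6.359595, φ = arccos(3q/(p·r)) = arccos(0.123260) = 1.447222 rad.
y_k = r·cos(φ/3 − 2πk/3) for k = 0, 1, 2 gives y = 5.633842, -0.261886, -5.371956.
λ_k = y_k − 0.333333 gives λ = 5.3005, -0.5952, -5.7053 (check: the sum is -1.0000 = tr M).

Hence λ_max = 5.3005 and λ_min = -5.7053.


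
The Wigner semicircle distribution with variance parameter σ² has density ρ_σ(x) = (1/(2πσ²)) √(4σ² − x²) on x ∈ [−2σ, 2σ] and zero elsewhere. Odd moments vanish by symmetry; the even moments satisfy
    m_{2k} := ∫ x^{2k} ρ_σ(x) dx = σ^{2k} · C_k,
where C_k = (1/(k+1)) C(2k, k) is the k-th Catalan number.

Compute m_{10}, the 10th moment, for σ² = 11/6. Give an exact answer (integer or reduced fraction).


By the scaled semicircle moment identity, m_{2k} = σ^{2k} · C_k with k = 5.
C_5 = (1/(k+1)) · C(2k, k) = (1/6) · C(10, 5) = (1/6) · 252 = 42.
σ^{2k} = (σ²)^k = (11/6)^5 = 161051/7776.

Therefore m_{10} = σ^{10} · C_5 = (161051/7776) · 42 = 1127357/1296.


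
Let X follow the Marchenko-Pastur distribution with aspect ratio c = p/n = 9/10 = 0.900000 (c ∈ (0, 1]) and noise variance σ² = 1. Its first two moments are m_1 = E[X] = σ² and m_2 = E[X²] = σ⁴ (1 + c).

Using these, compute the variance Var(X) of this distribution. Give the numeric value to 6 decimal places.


m_1 = E[X] = σ² = 1, so m_1² = 1.
m_2 = E[X²] = σ⁴ (1 + c) = 1 · (1 + 0.900000) = 1 · 1.900000 = 1.900000.
(Note m_2 − m_1² simplifies to c · σ⁴ = 0.900000 · 1.)

Var(X) = m_2 − m_1² = 1.900000 − 1 = 0.900000.


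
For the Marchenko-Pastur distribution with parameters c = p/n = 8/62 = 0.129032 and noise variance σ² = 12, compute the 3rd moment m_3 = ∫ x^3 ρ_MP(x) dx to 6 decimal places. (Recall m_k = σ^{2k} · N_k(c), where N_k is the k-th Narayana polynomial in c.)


E[X³] = σ⁶ (1 + 3c + c²) (third MP moment). With σ² = 12 (so σ⁶ = 1728) and c = 8/62 = 0.129032: E[X³] = 1728 · (1 + 3·0.129032 + (0.129032)²) = 1728 · 1.403746.

So E[X^3] = 2425.673257.


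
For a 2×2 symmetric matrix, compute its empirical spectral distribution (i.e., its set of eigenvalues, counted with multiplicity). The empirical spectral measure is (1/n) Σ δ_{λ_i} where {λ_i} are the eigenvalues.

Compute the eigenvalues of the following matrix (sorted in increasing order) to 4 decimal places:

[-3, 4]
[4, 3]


Since M is real symmetric, both eigenvalues are real; they are the roots of det(λI − M) = λ² − (tr M) λ + det M.
tr M = -3 + 3 = 0.
det M = (-3)·3 − 4² = -9 − 16 = -25.
Characteristic polynomial: λ² − 25 = 0.
Discriminant Δ = (tr M)² − 4·det M = 0 − (-100) = 100; √Δ = 10.000000.
λ = (tr M ± √Δ)/2 = (0 ± 10.000000)/2, giving (tr M − √Δ)/2 = -5.0000 and (tr M + √Δ)/2 = 5.0000.

Eigenvalues sorted in increasing order: [-5.0000, 5.0000].


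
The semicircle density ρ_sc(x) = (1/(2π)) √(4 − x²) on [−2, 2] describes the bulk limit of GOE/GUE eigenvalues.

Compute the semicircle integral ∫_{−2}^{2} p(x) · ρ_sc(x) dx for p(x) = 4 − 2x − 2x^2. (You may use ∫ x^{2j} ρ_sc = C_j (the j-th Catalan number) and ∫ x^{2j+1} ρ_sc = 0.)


Write p(x) = Σ a_i x^i, split into monomials and integrate each against ρ_sc separately.
Using ∫ x^{2j} ρ_sc = C_j = (1/(j+1)) C(2j, j) (Catalan numbers) and ∫ x^{2j+1} ρ_sc = 0 (odd monomials vanish by symmetry):
  i = 0 (even): a_0 · C_{0} = 4 · 1 = 4
  i = 1 (odd): ∫ x^1 ρ_sc = 0 (vanishes)
  i = 2 (even): a_2 · C_{1} = -2 · 1 = -2

Summing the contributions: ∫_{−2}^{2} p(x) ρ_sc(x) dx = 4 + (-2) = 2.


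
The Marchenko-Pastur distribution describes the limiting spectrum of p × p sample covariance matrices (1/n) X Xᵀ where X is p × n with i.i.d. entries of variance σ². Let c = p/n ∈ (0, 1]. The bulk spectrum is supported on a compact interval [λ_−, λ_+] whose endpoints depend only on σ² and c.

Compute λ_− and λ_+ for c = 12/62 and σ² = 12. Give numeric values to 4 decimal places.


c = 12/62 = 0.193548; √c = 0.439941.
λ_− = σ² (1 − √c)² = 12 · (1 − 0.439941)² = 12 · (0.560059)² = 3.763988.
λ_+ = σ² (1 + √c)² = 12 · (1 + 0.439941)² = 12 · (1.439941)² = 24.881173.

Rounded to 4 decimal places: λ_− ≈ 3.7640, λ_+ ≈ 24.8812.


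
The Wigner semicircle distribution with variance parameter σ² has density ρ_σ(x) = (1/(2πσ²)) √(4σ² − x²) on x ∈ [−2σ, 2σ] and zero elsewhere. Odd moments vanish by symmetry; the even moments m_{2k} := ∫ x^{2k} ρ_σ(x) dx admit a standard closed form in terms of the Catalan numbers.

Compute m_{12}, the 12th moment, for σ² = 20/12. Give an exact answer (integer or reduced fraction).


By the scaled semicircle moment identity, m_{2k} = σ^{2k} · C_k with k = 6.
C_6 = (1/(k+1)) · C(2k, k) = (1/7) · C(12, 6) = (1/7) · 924 = 132.
σ^{2k} = (σ²)^k = (20/12)^6 = 15625/729.

Therefore m_{12} = σ^{12} · C_6 = (15625/729) · 132 = 687500/243.


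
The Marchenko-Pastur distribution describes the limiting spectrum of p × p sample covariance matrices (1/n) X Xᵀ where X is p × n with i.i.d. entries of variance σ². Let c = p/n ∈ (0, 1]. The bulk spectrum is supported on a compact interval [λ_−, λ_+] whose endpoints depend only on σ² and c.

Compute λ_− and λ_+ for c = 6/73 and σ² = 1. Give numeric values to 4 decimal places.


c = 6/73 = 0.082192; √c = 0.286691.
λ_− = σ² (1 − √c)² = 1 · (1 − 0.286691)² = 1 · (0.713309)² = 0.508810.
λ_+ = σ² (1 + √c)² = 1 · (1 + 0.286691)² = 1 · (1.286691)² = 1.655574.

Rounded to 4 decimal places: λ_− ≈ 0.5088, λ_+ ≈ 1.6556.


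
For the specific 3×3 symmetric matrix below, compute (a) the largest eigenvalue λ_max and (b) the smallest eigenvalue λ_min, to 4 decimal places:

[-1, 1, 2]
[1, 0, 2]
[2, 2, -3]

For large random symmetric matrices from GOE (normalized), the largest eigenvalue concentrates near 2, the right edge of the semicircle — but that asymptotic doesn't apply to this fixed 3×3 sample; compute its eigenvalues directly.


Since M is real symmetric, all three eigenvalues are real; they are the roots of det(λI − M) = λ³ − (tr M) λ² + s λ − det M, where s is the sum of the principal 2×2 minors.
tr M = -1 + 0 + (-3) = -4.
s = ((-1)·0 − 1²) + ((-1)·(-3) − 2²) + (0·(-3) − 2²) = -1 + (-1) + (-4) = -6.
det M (expand along row 1) = (-1)·(-4) − 1·(-7) + 2·2 = 15.
Characteristic polynomial: λ³ + 4λ² − 6λ − 15 = 0.
Substitute λ = y + (tr M)/3 = y − 1.333333 to remove the quadratic term: y³ + p·y + q = 0 with p = s − (tr M)²/3 = -11.333333 and q = −2(tr M)³/27 + (tr M)·s/3 − det M = -2.259259.
Three real roots ⇒ use the trigonometric (Viète) form: r = 2√(−p/3) = 3.887301, φ = arccos(3q/(p·r)) = arccos(0.153844) = 1.416339 rad.
y_k = r·cos(φ/3 − 2πk/3) for k = 0, 1, 2 gives y = 3.462067, -0.200053, -3.262014.
λ_k = y_k − 1.333333 gives λ = 2.1287, -1.5334, -4.5953 (check: the sum is -4.0000 = tr M).

Hence λ_max = 2.1287 and λ_min = -4.5953.


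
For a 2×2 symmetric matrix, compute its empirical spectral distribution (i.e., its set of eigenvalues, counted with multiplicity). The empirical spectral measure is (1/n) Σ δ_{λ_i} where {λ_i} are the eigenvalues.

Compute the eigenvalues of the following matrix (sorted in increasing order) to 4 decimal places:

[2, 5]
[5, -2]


Since M is real symmetric, both eigenvalues are real; they are the roots of det(λI − M) = λ² − (tr M) λ + det M.
tr M = 2 + (-2) = 0.
det M = 2·(-2) − 5² = -4 − 25 = -29.
Characteristic polynomial: λ² − 29 = 0.
Discriminant Δ = (tr M)² − 4·det M = 0 − (-116) = 116; √Δ = 10.770330.
λ = (tr M ± √Δ)/2 = (0 ± 10.770330)/2, giving (tr M − √Δ)/2 = -5.3852 and (tr M + √Δ)/2 = 5.3852.

Eigenvalues sorted in increasing order: [-5.3852, 5.3852].


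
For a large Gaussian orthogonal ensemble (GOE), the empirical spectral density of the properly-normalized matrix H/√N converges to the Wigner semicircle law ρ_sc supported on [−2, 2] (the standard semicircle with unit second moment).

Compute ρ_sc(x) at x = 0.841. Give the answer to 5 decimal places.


ρ_sc(x) = (1/(2π)) √(4 − x²). With x = 0.841:
  4 − x² = 4 − (0.841)² = 4 − 0.707281 = 3.292719.
  √(4 − x²) = 1.814585.
  1/(2π) = 0.159155.
  ρ_sc(0.841) = 0.159155 · 1.814585 = 0.288800.

Rounded to 5 decimal places: ρ_sc(0.841) ≈ 0.28880.


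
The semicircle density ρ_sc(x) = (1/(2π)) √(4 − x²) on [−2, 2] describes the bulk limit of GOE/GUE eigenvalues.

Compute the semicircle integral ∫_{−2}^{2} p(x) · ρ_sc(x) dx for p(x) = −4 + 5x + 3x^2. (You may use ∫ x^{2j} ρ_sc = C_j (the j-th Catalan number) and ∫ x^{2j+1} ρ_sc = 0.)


Write p(x) = Σ a_i x^i, split into monomials and integrate each against ρ_sc separately.
Using ∫ x^{2j} ρ_sc = C_j = (1/(j+1)) C(2j, j) (Catalan numbers) and ∫ x^{2j+1} ρ_sc = 0 (odd monomials vanish by symmetry):
  i = 0 (even): a_0 · C_{0} = -4 · 1 = -4
  i = 1 (odd): ∫ x^1 ρ_sc = 0 (vanishes)
  i = 2 (even): a_2 · C_{1} = 3 · 1 = 3

Summing the contributions: ∫_{−2}^{2} p(x) ρ_sc(x) dx = (-4) + 3 = -1.


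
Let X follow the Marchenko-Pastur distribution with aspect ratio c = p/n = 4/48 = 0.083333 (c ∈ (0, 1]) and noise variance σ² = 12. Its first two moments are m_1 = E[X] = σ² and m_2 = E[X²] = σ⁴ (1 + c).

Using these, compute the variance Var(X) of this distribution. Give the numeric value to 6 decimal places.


m_1 = E[X] = σ² = 12, so m_1² = 144.
m_2 = E[X²] = σ⁴ (1 + c) = 144 · (1 + 0.083333) = 144 · 1.083333 = 156.000000.
(Note m_2 − m_1² simplifies to c · σ⁴ = 0.083333 · 144.)

Var(X) = m_2 − m_1² = 156.000000 − 144 = 12.000000.


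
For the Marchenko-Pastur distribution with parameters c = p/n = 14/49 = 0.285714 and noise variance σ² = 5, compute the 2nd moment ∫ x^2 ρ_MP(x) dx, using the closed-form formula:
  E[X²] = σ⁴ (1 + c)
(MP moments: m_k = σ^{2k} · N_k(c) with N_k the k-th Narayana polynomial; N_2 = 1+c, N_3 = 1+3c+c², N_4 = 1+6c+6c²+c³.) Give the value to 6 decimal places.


E[X²] = σ⁴ (1 + c) (second MP moment). With σ² = 5 (so σ⁴ = 25) and c = 14/49 = 0.285714: E[X²] = 25 · (1 + 0.285714) = 25 · 1.285714.

So E[X^2] = 32.142857.


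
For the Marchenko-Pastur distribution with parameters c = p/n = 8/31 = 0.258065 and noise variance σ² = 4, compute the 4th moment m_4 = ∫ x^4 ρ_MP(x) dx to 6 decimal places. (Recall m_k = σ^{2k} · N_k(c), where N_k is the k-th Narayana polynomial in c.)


E[X⁴] = σ⁸ (1 + 6c + 6c² + c³) (fourth MP moment). With σ² = 4 (so σ⁸ = 256) and c = 8/31 = 0.258065: E[X⁴] = 256 · (1 + 6·0.258065 + 6·(0.258065)² + (0.258065)³) = 256 · 2.965157.

So E[X^4] = 759.080259.


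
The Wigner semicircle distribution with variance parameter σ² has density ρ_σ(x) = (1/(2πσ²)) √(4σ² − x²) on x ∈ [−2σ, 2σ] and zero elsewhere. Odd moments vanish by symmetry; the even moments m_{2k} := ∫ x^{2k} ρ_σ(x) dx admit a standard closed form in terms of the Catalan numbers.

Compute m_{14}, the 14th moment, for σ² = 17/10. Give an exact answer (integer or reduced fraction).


By the scaled semicircle moment identity, m_{2k} = σ^{2k} · C_k with k = 7.
C_7 = (1/(k+1)) · C(2k, k) = (1/8) · C(14, 7) = (1/8) · 3432 = 429.
σ^{2k} = (σ²)^k = (17/10)^7 = 410338673/10000000.

Therefore m_{14} = σ^{14} · C_7 = (410338673/10000000) · 429 = 176035290717/10000000.


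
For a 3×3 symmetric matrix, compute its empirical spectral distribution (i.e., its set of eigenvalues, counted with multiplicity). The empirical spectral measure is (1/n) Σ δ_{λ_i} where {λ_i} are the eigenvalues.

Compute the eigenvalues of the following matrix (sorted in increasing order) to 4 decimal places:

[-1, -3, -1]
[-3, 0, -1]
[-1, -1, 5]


Since M is real symmetric, all three eigenvalues are real; they are the roots of det(λI − M) = λ³ − (tr M) λ² + s λ − det M, where s is the sum of the principal 2×2 minors.
tr M = -1 + 0 + 5 = 4.
s = ((-1)·0 − (-3)²) + ((-1)·5 − (-1)²) + (0·5 − (-1)²) = -9 + (-6) + (-1) = -16.
det M (expand along row 1) = (-1)·(-1) − (-3)·(-16) + (-1)·3 = -50.
Characteristic polynomial: λ³ − 4λ² − 16λ + 50 = 0.
Substitute λ = y + (tr M)/3 = y + 1.333333 to remove the quadratic term: y³ + p·y + q = 0 with p = s − (tr M)²/3 = -21.333333 and q = −2(tr M)³/27 + (tr M)·s/3 − det M = 23.925926.
Three real roots ⇒ use the trigonometric (Viète) form: r = 2√(−p/3) = 5.333333, φ = arccos(3q/(p·r)) = arccos(-0.630859) = 2.253457 rad.
y_k = r·cos(φ/3 − 2πk/3) for k = 0, 1, 2 gives y = 3.898149, 1.203172, -5.101321.
λ_k = y_k + 1.333333 gives λ = 5.2315, 2.5365, -3.7680 (check: the sum is 4.0000 = tr M).

Eigenvalues sorted in increasing order: [-3.7680, 2.5365, 5.2315].


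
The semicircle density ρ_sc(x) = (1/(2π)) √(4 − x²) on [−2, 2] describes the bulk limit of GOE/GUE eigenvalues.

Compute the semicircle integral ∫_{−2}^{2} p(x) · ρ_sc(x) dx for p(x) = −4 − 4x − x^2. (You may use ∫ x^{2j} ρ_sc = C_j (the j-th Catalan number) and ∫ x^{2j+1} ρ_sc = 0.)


Write p(x) = Σ a_i x^i, split into monomials and integrate each against ρ_sc separately.
Using ∫ x^{2j} ρ_sc = C_j = (1/(j+1)) C(2j, j) (Catalan numbers) and ∫ x^{2j+1} ρ_sc = 0 (odd monomials vanish by symmetry):
  i = 0 (even): a_0 · C_{0} = -4 · 1 = -4
  i = 1 (odd): ∫ x^1 ρ_sc = 0 (vanishes)
  i = 2 (even): a_2 · C_{1} = -1 · 1 = -1

Summing the contributions: ∫_{−2}^{2} p(x) ρ_sc(x) dx = (-4) + (-1) = -5.


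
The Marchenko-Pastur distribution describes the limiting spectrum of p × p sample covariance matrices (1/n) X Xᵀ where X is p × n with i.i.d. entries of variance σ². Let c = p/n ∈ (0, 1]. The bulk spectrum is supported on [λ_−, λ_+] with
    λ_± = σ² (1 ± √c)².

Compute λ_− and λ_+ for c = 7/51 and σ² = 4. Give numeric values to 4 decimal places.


c = 7/51 = 0.137255; √c = 0.370479.
λ_− = σ² (1 − √c)² = 4 · (1 − 0.370479)² = 4 · (0.629521)² = 1.585185.
λ_+ = σ² (1 + √c)² = 4 · (1 + 0.370479)² = 4 · (1.370479)² = 7.512854.

Rounded to 4 decimal places: λ_− ≈ 1.5852, λ_+ ≈ 7.5129.


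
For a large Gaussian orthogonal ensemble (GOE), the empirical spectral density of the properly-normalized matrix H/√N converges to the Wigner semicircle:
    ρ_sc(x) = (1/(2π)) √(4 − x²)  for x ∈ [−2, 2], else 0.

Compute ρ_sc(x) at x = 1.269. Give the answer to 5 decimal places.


ρ_sc(x) = (1/(2π)) √(4 − x²). With x = 1.269:
  4 − x² = 4 − (1.269)² = 4 − 1.610361 = 2.389639.
  √(4 − x²) = 1.545846.
  1/(2π) = 0.159155.
  ρ_sc(1.269) = 0.159155 · 1.545846 = 0.246029.

Rounded to 5 decimal places: ρ_sc(1.269) ≈ 0.24603.


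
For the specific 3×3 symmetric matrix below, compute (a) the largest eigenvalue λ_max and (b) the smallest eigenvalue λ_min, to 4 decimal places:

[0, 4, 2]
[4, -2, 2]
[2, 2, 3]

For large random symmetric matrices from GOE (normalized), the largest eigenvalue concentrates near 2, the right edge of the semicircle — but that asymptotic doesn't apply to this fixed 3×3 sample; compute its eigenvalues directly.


Since M is real symmetric, all three eigenvalues are real; they are the roots of det(λI − M) = λ³ − (tr M) λ² + s λ − det M, where s is the sum of the principal 2×2 minors.
tr M = 0 + (-2) + 3 = 1.
s = (0·(-2) − 4²) + (0·3 − 2²) + ((-2)·3 − 2²) = -16 + (-4) + (-10) = -30.
det M (expand along row 1) = 0·(-10) − 4·8 + 2·12 = -8.
Characteristic polynomial: λ³ − λ² − 30λ + 8 = 0.
Substitute λ = y + (tr M)/3 = y + 0.333333 to remove the quadratic term: y³ + p·y + q = 0 with p = s − (tr M)²/3 = -30.333333 and q = −2(tr M)³/27 + (tr M)·s/3 − det M = -2.074074.
Three real roots ⇒ use the trigonometric (Viète) form: r = 2√(−p/3) = 6.359595, φ = arccos(3q/(p·r)) = arccos(0.032255) = 1.538536 rad.
y_k = r·cos(φ/3 − 2πk/3) for k = 0, 1, 2 gives y = 5.541445, -0.068387, -5.473059.
λ_k = y_k + 0.333333 gives λ = 5.8748, 0.2649, -5.1397 (check: the sum is 1.0000 = tr M).

Hence λ_max = 5.8748 and λ_min = -5.1397.


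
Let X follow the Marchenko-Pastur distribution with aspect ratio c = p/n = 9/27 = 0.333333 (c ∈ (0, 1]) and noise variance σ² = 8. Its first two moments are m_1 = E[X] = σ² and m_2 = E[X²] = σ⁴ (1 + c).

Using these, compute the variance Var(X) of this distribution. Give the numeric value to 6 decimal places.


m_1 = E[X] = σ² = 8, so m_1² = 64.
m_2 = E[X²] = σ⁴ (1 + c) = 64 · (1 + 0.333333) = 64 · 1.333333 = 85.333333.
(Note m_2 − m_1² simplifies to c · σ⁴ = 0.333333 · 64.)

Var(X) = m_2 − m_1² = 85.333333 − 64 = 21.333333.


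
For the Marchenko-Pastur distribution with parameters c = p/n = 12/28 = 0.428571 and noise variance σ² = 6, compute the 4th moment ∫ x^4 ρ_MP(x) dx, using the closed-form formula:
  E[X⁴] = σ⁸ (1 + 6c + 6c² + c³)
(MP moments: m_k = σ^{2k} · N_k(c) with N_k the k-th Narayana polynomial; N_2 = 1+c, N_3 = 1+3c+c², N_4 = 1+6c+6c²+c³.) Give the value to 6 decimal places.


E[X⁴] = σ⁸ (1 + 6c + 6c² + c³) (fourth MP moment). With σ² = 6 (so σ⁸ = 1296) and c = 12/28 = 0.428571: E[X⁴] = 1296 · (1 + 6·0.428571 + 6·(0.428571)² + (0.428571)³) = 1296 · 4.752187.

So E[X^4] = 6158.833819.


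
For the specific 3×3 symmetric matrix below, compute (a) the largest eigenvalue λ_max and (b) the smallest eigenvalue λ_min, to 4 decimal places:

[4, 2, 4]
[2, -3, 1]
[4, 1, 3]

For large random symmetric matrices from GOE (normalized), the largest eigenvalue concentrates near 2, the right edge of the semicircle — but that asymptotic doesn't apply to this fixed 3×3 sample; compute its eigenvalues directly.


Since M is real symmetric, all three eigenvalues are real; they are the roots of det(λI − M) = λ³ − (tr M) λ² + s λ − det M, where s is the sum of the principal 2×2 minors.
tr M = 4 + (-3) + 3 = 4.
s = (4·(-3) − 2²) + (4·3 − 4²) + ((-3)·3 − 1²) = -16 + (-4) + (-10) = -30.
det M (expand along row 1) = 4·(-10) − 2·2 + 4·14 = 12.
Characteristic polynomial: λ³ − 4λ² − 30λ − 12 = 0.
Substitute λ = y + (tr M)/3 = y + 1.333333 to remove the quadratic term: y³ + p·y + q = 0 with p = s − (tr M)²/3 = -35.333333 and q = −2(tr M)³/27 + (tr M)·s/3 − det M = -56.740741.
Three real roots ⇒ use the trigonometric (Viète) form: r = 2√(−p/3) = 6.863753, φ = arccos(3q/(p·r)) = arccos(0.701891) = 0.792747 rad.
y_k = r·cos(φ/3 − 2πk/3) for k = 0, 1, 2 gives y = 6.625505, -1.760225, -4.865281.
λ_k = y_k + 1.333333 gives λ = 7.9588, -0.4269, -3.5319 (check: the sum is 4.0000 = tr M).

Hence λ_max = 7.9588 and λ_min = -3.5319.


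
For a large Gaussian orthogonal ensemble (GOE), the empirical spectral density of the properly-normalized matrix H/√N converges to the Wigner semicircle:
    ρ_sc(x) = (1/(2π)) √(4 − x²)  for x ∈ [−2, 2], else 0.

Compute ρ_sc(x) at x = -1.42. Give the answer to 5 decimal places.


ρ_sc(x) = (1/(2π)) √(4 − x²). With x = -1.42:
  4 − x² = 4 − (-1.42)² = 4 − 2.016400 = 1.983600.
  √(4 − x²) = 1.408403.
  1/(2π) = 0.159155.
  ρ_sc(-1.42) = 0.159155 · 1.408403 = 0.224154.

Rounded to 5 decimal places: ρ_sc(-1.42) ≈ 0.22415.


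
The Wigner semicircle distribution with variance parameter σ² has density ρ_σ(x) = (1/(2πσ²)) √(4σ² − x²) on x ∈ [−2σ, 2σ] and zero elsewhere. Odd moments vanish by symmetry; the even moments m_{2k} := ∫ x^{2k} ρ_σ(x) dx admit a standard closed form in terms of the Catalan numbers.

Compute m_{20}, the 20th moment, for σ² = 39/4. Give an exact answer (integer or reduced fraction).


By the scaled semicircle moment identity, m_{2k} = σ^{2k} · C_k with k = 10.
C_10 = (1/(k+1)) · C(2k, k) = (1/11) · C(20, 10) = (1/11) · 184756 = 16796.
σ^{2k} = (σ²)^k = (39/4)^10 = 8140406085191601/1048576.

Therefore m_{20} = σ^{20} · C_10 = (8140406085191601/1048576) · 16796 = 34181565151719532599/262144.


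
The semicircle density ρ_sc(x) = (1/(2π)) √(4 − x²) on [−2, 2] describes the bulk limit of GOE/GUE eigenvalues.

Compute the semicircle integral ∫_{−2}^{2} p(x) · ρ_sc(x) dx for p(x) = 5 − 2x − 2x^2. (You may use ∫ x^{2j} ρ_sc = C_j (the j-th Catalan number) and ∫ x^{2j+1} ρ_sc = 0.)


Write p(x) = Σ a_i x^i, split into monomials and integrate each against ρ_sc separately.
Using ∫ x^{2j} ρ_sc = C_j = (1/(j+1)) C(2j, j) (Catalan numbers) and ∫ x^{2j+1} ρ_sc = 0 (odd monomials vanish by symmetry):
  i = 0 (even): a_0 · C_{0} = 5 · 1 = 5
  i = 1 (odd): ∫ x^1 ρ_sc = 0 (vanishes)
  i = 2 (even): a_2 · C_{1} = -2 · 1 = -2

Summing the contributions: ∫_{−2}^{2} p(x) ρ_sc(x) dx = 5 + (-2) = 3.


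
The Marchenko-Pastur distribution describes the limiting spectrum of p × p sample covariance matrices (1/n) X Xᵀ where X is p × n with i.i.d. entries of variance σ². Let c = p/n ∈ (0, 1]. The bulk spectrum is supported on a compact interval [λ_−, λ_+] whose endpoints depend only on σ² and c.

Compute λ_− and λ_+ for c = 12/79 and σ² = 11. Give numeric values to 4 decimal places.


c = 12/79 = 0.151899; √c = 0.389742.
λ_− = σ² (1 − √c)² = 11 · (1 − 0.389742)² = 11 · (0.610258)² = 4.096565.
λ_+ = σ² (1 + √c)² = 11 · (1 + 0.389742)² = 11 · (1.389742)² = 21.245207.

Rounded to 4 decimal places: λ_− ≈ 4.0966, λ_+ ≈ 21.2452.


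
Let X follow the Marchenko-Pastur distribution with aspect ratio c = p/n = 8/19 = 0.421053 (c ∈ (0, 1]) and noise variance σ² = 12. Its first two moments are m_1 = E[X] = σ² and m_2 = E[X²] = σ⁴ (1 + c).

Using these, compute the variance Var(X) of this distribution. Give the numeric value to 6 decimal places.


m_1 = E[X] = σ² = 12, so m_1² = 144.
m_2 = E[X²] = σ⁴ (1 + c) = 144 · (1 + 0.421053) = 144 · 1.421053 = 204.631579.
(Note m_2 − m_1² simplifies to c · σ⁴ = 0.421053 · 144.)

Var(X) = m_2 − m_1² = 204.631579 − 144 = 60.631579.


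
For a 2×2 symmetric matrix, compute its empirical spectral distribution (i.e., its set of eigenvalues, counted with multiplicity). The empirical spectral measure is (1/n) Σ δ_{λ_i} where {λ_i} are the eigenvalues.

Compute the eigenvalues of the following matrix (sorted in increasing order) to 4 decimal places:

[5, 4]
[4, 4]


Since M is real symmetric, both eigenvalues are real; they are the roots of det(λI − M) = λ² − (tr M) λ + det M.
tr M = 5 + 4 = 9.
det M = 5·4 − 4² = 20 − 16 = 4.
Characteristic polynomial: λ² − 9λ + 4 = 0.
Discriminant Δ = (tr M)² − 4·det M = 81 − 16 = 65; √Δ = 8.062258.
λ = (tr M ± √Δ)/2 = (9 ± 8.062258)/2, giving (tr M − √Δ)/2 = 0.4689 and (tr M + √Δ)/2 = 8.5311.

Eigenvalues sorted in increasing order: [0.4689, 8.5311].


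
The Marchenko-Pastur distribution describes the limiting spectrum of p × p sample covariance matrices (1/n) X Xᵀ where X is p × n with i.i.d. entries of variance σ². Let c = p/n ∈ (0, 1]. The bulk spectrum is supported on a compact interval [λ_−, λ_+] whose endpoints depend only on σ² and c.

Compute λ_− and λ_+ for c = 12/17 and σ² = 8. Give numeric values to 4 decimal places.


c = 12/17 = 0.705882; √c = 0.840168.
λ_− = σ² (1 − √c)² = 8 · (1 − 0.840168)² = 8 · (0.159832)² = 0.204370.
λ_+ = σ² (1 + √c)² = 8 · (1 + 0.840168)² = 8 · (1.840168)² = 27.089748.

Rounded to 4 decimal places: λ_− ≈ 0.2044, λ_+ ≈ 27.0897.


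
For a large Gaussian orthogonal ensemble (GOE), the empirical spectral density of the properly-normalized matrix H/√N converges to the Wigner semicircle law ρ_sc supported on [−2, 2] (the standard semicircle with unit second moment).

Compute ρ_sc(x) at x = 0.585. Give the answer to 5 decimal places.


ρ_sc(x) = (1/(2π)) √(4 − x²). With x = 0.585:
  4 − x² = 4 − (0.585)² = 4 − 0.342225 = 3.657775.
  √(4 − x²) = 1.912531.
  1/(2π) = 0.159155.
  ρ_sc(0.585) = 0.159155 · 1.912531 = 0.304389.

Rounded to 5 decimal places: ρ_sc(0.585) ≈ 0.30439.


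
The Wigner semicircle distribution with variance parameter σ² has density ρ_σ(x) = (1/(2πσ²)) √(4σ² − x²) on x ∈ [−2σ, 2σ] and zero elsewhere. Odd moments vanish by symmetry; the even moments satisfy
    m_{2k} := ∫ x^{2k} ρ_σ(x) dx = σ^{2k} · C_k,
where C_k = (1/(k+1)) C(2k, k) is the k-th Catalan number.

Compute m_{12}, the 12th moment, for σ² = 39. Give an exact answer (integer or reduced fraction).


By the scaled semicircle moment identity, m_{2k} = σ^{2k} · C_k with k = 6.
C_6 = (1/(k+1)) · C(2k, k) = (1/7) · C(12, 6) = (1/7) · 924 = 132.
σ^{2k} = (σ²)^k = (39)^6 = 3518743761.

Therefore m_{12} = σ^{12} · C_6 = 3518743761 · 132 = 464474176452.


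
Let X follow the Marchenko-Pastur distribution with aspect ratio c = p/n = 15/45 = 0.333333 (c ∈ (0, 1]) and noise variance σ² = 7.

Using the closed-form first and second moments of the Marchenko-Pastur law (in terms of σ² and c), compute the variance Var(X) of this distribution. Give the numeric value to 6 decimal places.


Recall the MP moments m_1 = E[X] = σ² and m_2 = E[X²] = σ⁴ (1 + c).
m_1 = E[X] = σ² = 7, so m_1² = 49.
m_2 = E[X²] = σ⁴ (1 + c) = 49 · (1 + 0.333333) = 49 · 1.333333 = 65.333333.
(Note m_2 − m_1² simplifies to c · σ⁴ = 0.333333 · 49.)

Var(X) = m_2 − m_1² = 65.333333 − 49 = 16.333333.


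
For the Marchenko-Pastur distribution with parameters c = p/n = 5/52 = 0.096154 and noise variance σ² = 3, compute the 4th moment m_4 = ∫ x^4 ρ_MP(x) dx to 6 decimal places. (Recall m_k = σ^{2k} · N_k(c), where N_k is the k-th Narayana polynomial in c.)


E[X⁴] = σ⁸ (1 + 6c + 6c² + c³) (fourth MP moment). With σ² = 3 (so σ⁸ = 81) and c = 5/52 = 0.096154: E[X⁴] = 81 · (1 + 6·0.096154 + 6·(0.096154)² + (0.096154)³) = 81 · 1.633285.

So E[X^4] = 132.296121.


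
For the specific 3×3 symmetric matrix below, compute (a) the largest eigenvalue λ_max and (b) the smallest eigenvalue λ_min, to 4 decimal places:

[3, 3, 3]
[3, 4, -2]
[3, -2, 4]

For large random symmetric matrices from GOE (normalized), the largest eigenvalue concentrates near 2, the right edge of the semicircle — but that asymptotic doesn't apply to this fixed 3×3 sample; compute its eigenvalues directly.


Since M is real symmetric, all three eigenvalues are real; they are the roots of det(λI − M) = λ³ − (tr M) λ² + s λ − det M, where s is the sum of the principal 2×2 minors.
tr M = 3 + 4 + 4 = 11.
s = (3·4 − 3²) + (3·4 − 3²) + (4·4 − (-2)²) = 3 + 3 + 12 = 18.
det M (expand along row 1) = 3·12 − 3·18 + 3·(-18) = -72.
Characteristic polynomial: λ³ − 11λ² + 18λ + 72 = 0.
Substitute λ = y + (tr M)/3 = y + 3.666667 to remove the quadratic term: y³ + p·y + q = 0 with p = s − (tr M)²/3 = -22.333333 and q = −2(tr M)³/27 + (tr M)·s/3 − det M = 39.407407.
Three real roots ⇒ use the trigonometric (Viète) form: r = 2√(−p/3) = 5.456902, φ = arccos(3q/(p·r)) = arccos(-0.970062) = 2.896282 rad.
y_k = r·cos(φ/3 − 2πk/3) for k = 0, 1, 2 gives y = 3.105335, 2.333333, -5.438669.
λ_k = y_k + 3.666667 gives λ = 6.7720, 6.0000, -1.7720 (check: the sum is 11.0000 = tr M).

Hence λ_max = 6.7720 and λ_min = -1.7720.


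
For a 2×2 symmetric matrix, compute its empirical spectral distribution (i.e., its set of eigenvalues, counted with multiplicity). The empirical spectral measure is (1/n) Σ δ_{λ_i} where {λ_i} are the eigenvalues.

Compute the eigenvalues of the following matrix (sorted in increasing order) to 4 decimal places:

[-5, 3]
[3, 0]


Since M is real symmetric, both eigenvalues are real; they are the roots of det(λI − M) = λ² − (tr M) λ + det M.
tr M = -5 + 0 = -5.
det M = (-5)·0 − 3² = 0 − 9 = -9.
Characteristic polynomial: λ² + 5λ − 9 = 0.
Discriminant Δ = (tr M)² − 4·det M = 25 − (-36) = 61; √Δ = 7.810250.
λ = (tr M ± √Δ)/2 = (-5 ± 7.810250)/2, giving (tr M − √Δ)/2 = -6.4051 and (tr M + √Δ)/2 = 1.4051.

Eigenvalues sorted in increasing order: [-6.4051, 1.4051].


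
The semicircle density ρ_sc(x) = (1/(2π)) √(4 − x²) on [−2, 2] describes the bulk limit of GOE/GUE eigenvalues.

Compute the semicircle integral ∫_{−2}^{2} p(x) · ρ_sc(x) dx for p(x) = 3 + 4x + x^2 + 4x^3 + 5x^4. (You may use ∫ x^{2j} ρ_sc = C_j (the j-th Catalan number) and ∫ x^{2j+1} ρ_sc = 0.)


Write p(x) = Σ a_i x^i, split into monomials and integrate each against ρ_sc separately.
Using ∫ x^{2j} ρ_sc = C_j = (1/(j+1)) C(2j, j) (Catalan numbers) and ∫ x^{2j+1} ρ_sc = 0 (odd monomials vanish by symmetry):
  i = 0 (even): a_0 · C_{0} = 3 · 1 = 3
  i = 1 (odd): ∫ x^1 ρ_sc = 0 (vanishes)
  i = 2 (even): a_2 · C_{1} = 1 · 1 = 1
  i = 3 (odd): ∫ x^3 ρ_sc = 0 (vanishes)
  i = 4 (even): a_4 · C_{2} = 5 · 2 = 10

Summing the contributions: ∫_{−2}^{2} p(x) ρ_sc(x) dx = 3 + 1 + 10 = 14.


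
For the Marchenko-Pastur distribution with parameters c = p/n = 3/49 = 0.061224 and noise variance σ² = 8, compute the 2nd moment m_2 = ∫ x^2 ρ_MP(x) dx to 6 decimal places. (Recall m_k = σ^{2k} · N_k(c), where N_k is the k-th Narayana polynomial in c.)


E[X²] = σ⁴ (1 + c) (second MP moment). With σ² = 8 (so σ⁴ = 64) and c = 3/49 = 0.061224: E[X²] = 64 · (1 + 0.061224) = 64 · 1.061224.

So E[X^2] = 67.918367.


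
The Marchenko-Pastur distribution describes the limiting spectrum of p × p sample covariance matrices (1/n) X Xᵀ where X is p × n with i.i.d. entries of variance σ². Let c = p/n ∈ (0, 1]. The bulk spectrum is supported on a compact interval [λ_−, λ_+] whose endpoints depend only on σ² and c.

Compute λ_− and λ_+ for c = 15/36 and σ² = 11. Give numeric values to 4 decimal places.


c = 15/36 = 0.416667; √c = 0.645497.
λ_− = σ² (1 − √c)² = 11 · (1 − 0.645497)² = 11 · (0.354503)² = 1.382394.
λ_+ = σ² (1 + √c)² = 11 · (1 + 0.645497)² = 11 · (1.645497)² = 29.784272.

Rounded to 4 decimal places: λ_− ≈ 1.3824, λ_+ ≈ 29.7843.


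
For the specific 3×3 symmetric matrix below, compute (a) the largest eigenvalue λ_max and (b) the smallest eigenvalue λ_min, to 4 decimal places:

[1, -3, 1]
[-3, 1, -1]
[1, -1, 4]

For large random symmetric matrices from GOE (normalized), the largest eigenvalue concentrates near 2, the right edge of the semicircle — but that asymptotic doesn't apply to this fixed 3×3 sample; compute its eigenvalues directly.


Since M is real symmetric, all three eigenvalues are real; they are the roots of det(λI − M) = λ³ − (tr M) λ² + s λ − det M, where s is the sum of the principal 2×2 minors.
tr M = 1 + 1 + 4 = 6.
s = (1·1 − (-3)²) + (1·4 − 1²) + (1·4 − (-1)²) = -8 + 3 + 3 = -2.
det M (expand along row 1) = 1·3 − (-3)·(-11) + 1·2 = -28.
Characteristic polynomial: λ³ − 6λ² − 2λ + 28 = 0.
Substitute λ = y + (tr M)/3 = y + 2.000000 to remove the quadratic term: y³ + p·y + q = 0 with p = s − (tr M)²/3 = -14.000000 and q = −2(tr M)³/27 + (tr M)·s/3 − det M = 8.000000.
Three real roots ⇒ use the trigonometric (Viète) form: r = 2√(−p/3) = 4.320494, φ = arccos(3q/(p·r)) = arccos(-0.396780) = 1.978803 rad.
y_k = r·cos(φ/3 − 2πk/3) for k = 0, 1, 2 gives y = 3.414214, 0.585786, -4.000000.
λ_k = y_k + 2.000000 gives λ = 5.4142, 2.5858, -2.0000 (check: the sum is 6.0000 = tr M).

Hence λ_max = 5.4142 and λ_min = -2.0000.
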